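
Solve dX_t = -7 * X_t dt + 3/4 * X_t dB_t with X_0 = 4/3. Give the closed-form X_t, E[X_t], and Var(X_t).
X_t = 4/3 * exp((-233/32) t + (3/4) B_t); E[X_t] = 4*exp(-7*t)/3; Var(X_t) = (16*exp(9*t/16) - 16)*exp(-14*t)/9

For GBM dX = mu X dt + sigma X dB with X_0 = x_0, apply Itô to Y = log X: dY = (mu - sigma^2/2) dt + sigma dB, so Y_t = log(x_0) + (mu - sigma^2/2) t + sigma B_t and hence X_t = x_0 * exp((mu - sigma^2/2) t + sigma B_t).
With mu = -7, sigma = 3/4, x_0 = 4/3, this gives:
  X_t = 4/3 * exp((-233/32) * t + (3/4) * B_t).
Since sigma*B_t ~ Normal(0, sigma^2 t), E[exp(sigma*B_t)] = exp(sigma^2 t / 2); so E[X_t] = x_0 * exp((mu - sigma^2/2) t) * exp(sigma^2 t / 2) = x_0 * exp(mu t) = 4*exp(-7*t)/3.
Var(X_t) = E[X_t^2] - (E[X_t])^2 = x_0^2 * exp(2 mu t) * (exp(sigma^2 t) - 1) = (16*exp(9*t/16) - 16)*exp(-14*t)/9.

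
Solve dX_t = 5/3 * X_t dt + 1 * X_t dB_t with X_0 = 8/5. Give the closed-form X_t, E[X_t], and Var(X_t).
X_t = 8/5 * exp((7/6) t + (1) B_t); E[X_t] = 8*exp(5*t/3)/5; Var(X_t) = 64*(exp(t) - 1)*exp(10*t/3)/25

For GBM dX = mu X dt + sigma X dB with X_0 = x_0, apply Itô to Y = log X: dY = (mu - sigma^2/2) dt + sigma dB, so Y_t = log(x_0) + (mu - sigma^2/2) t + sigma B_t and hence X_t = x_0 * exp((mu - sigma^2/2) t + sigma B_t).
With mu = 5/3, sigma = 1, x_0 = 8/5, this gives:
  X_t = 8/5 * exp((7/6) * t + (1) * B_t).
Since sigma*B_t ~ Normal(0, sigma^2 t), E[exp(sigma*B_t)] = exp(sigma^2 t / 2); so E[X_t] = x_0 * exp((mu - sigma^2/2) t) * exp(sigma^2 t / 2) = x_0 * exp(mu t) = 8*exp(5*t/3)/5.
Var(X_t) = E[X_t^2] - (E[X_t])^2 = x_0^2 * exp(2 mu t) * (exp(sigma^2 t) - 1) = 64*(exp(t) - 1)*exp(10*t/3)/25.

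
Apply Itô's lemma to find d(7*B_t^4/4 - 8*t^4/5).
d(7*B_t^4/4 - 8*t^4/5) = (21*B_t^2/2 - 32*t^3/5) dt + (7*B_t^3) dB_t

Itô's formula for f(t, x): d f(t, B_t) = (f_t + (1/2) f_xx) dt + f_x dB_t. Compute partials of f(t, x) = -8*t^4/5 + 7*x^4/4:
  f_t(t,x)  = -32*t^3/5
  f_x(t,x)  = 7*x^3
  f_xx(t,x) = 21*x^2
Assemble drift = f_t + (1/2) f_xx = -32*t^3/5 + 21*x^2/2 and diffusion = f_x = 7*x^3. Substituting x = B_t:
  d(7*B_t^4/4 - 8*t^4/5) = (21*B_t^2/2 - 32*t^3/5) dt + (7*B_t^3) dB_t.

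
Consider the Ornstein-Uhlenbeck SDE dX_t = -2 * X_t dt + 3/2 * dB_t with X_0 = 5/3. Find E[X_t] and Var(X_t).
E[X_t] = 5*exp(-2*t)/3; Var(X_t) = 9/16 - 9*exp(-4*t)/16

The OU SDE dX = -theta X dt + sigma dB admits the integrating factor exp(theta t): d(exp(theta t) X_t) = sigma exp(theta t) dB_t. Integrating from 0 to t:
  X_t = x_0 * exp(-theta t) + sigma * int_0^t exp(-theta (t-s)) dB_s.
The Itô integral has mean 0 and (by the Itô isometry) variance sigma^2 * int_0^t exp(-2 theta (t - s)) ds = sigma^2 * (1 - exp(-2 theta t)) / (2 theta).
With theta = 2, sigma = 3/2, x_0 = 5/3:
  E[X_t] = 5/3 * exp(-2 t) = 5*exp(-2*t)/3
  Var(X_t) = (3/2)^2 * (1 - exp(-2*2 t)) / (2 * 2) = 9/16 - 9*exp(-4*t)/16.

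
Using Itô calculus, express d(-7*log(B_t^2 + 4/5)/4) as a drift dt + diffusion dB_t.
d(-7*log(B_t^2 + 4/5)/4) = (35*(5*B_t^2 - 4)/(4*(5*B_t^2 + 4)^2)) dt + (-35*B_t/(10*B_t^2 + 8)) dB_t

Itô's formula for f(B_t) gives d f(B_t) = f'(B_t) dB_t + (1/2) f''(B_t) dt. Compute derivatives of f(x) = -7*log(x^2 + 4/5)/4:
  f'(x)  = -35*x/(10*x^2 + 8)
  f''(x) = 35*(5*x^2 - 4)/(2*(5*x^2 + 4)^2)
Substitute x = B_t and multiply the f'' term by 1/2:
  drift     = (1/2) * (35*(5*x^2 - 4)/(2*(5*x^2 + 4)^2)) evaluated at B_t = 35*(5*B_t^2 - 4)/(4*(5*B_t^2 + 4)^2)
  diffusion = (-35*x/(10*x^2 + 8)) evaluated at B_t = -35*B_t/(10*B_t^2 + 8)
Therefore d(-7*log(B_t^2 + 4/5)/4) = (35*(5*B_t^2 - 4)/(4*(5*B_t^2 + 4)^2)) dt + (-35*B_t/(10*B_t^2 + 8)) dB_t.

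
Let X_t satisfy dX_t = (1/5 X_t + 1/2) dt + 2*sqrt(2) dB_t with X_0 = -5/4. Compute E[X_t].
E[X_t] = 5*exp(t/5)/4 - 5/2

Taking expectations and using E[dB_t] = 0, the mean m(t) = E[X_t] satisfies the ODE m'(t) = a m(t) + b with m(0) = x_0. With a = 1/5, b = 1/2, x_0 = -5/4, the solution is
  m(t) = x_0 * exp(a t) + (b/a) * (exp(a t) - 1)
       = (-5/4) * exp((1/5) t) + ((1/2)/(1/5)) * (exp((1/5) t) - 1)
       = 5*exp(t/5)/4 - 5/2.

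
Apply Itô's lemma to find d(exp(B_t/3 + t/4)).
d(exp(B_t/3 + t/4)) = (11*exp(B_t/3 + t/4)/36) dt + (exp(B_t/3 + t/4)/3) dB_t

Itô's formula for f(t, x): d f(t, B_t) = (f_t + (1/2) f_xx) dt + f_x dB_t. Compute partials of f(t, x) = exp(t/4 + x/3):
  f_t(t,x)  = exp(t/4 + x/3)/4
  f_x(t,x)  = exp(t/4 + x/3)/3
  f_xx(t,x) = exp(t/4 + x/3)/9
Assemble drift = f_t + (1/2) f_xx = 11*exp(t/4 + x/3)/36 and diffusion = f_x = exp(t/4 + x/3)/3. Substituting x = B_t:
  d(exp(B_t/3 + t/4)) = (11*exp(B_t/3 + t/4)/36) dt + (exp(B_t/3 + t/4)/3) dB_t.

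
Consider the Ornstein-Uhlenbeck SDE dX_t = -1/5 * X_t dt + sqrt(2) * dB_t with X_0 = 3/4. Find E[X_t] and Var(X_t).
E[X_t] = 3*exp(-t/5)/4; Var(X_t) = 5 - 5*exp(-2*t/5)

The OU SDE dX = -theta X dt + sigma dB admits the integrating factor exp(theta t): d(exp(theta t) X_t) = sigma exp(theta t) dB_t. Integrating from 0 to t:
  X_t = x_0 * exp(-theta t) + sigma * int_0^t exp(-theta (t-s)) dB_s.
The Itô integral has mean 0 and (by the Itô isometry) variance sigma^2 * int_0^t exp(-2 theta (t - s)) ds = sigma^2 * (1 - exp(-2 theta t)) / (2 theta).
With theta = 1/5, sigma = sqrt(2), x_0 = 3/4:
  E[X_t] = 3/4 * exp(-1/5 t) = 3*exp(-t/5)/4
  Var(X_t) = (sqrt(2))^2 * (1 - exp(-2*1/5 t)) / (2 * 1/5) = 5 - 5*exp(-2*t/5).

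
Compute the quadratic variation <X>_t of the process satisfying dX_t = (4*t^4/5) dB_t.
<X>_t = 16*t^9/225

For an Itô process dX_t = a(t) dt + b(t) dB_t, the quadratic variation is <X>_t = int_0^t b(s)^2 ds (the drift term does not contribute). Here b(s) = 4*s^4/5, so
  b(s)^2 = 16*s^8/25.
Integrating from 0 to t:
  <X>_t = int_0^t (16*s^8/25) ds = 16*t^9/225.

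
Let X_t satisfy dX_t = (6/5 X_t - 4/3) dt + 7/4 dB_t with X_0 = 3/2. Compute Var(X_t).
Var(X_t) = 245*exp(12*t/5)/192 - 245/192

The variance V(t) = Var(X_t) satisfies V'(t) = 2 a V(t) + c^2 with V(0) = 0 (drift coefficient is linear in X, diffusion is constant). With a = 6/5, c = 7/4, the solution is
  V(t) = (c^2 / (2 a)) * (exp(2 a t) - 1)
       = ((7/4)^2 / (2*(6/5))) * (exp((12/5) t) - 1)
       = 245*exp(12*t/5)/192 - 245/192.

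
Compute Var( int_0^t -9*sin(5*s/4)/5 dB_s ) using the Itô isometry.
Var = 81*t/50 - 81*sin(5*t/2)/125

The Itô integral of a deterministic integrand f(s) has mean 0 because each increment f(s) * (B_{s+ds} - B_s) has mean 0. By the Itô isometry:
  Var( int_0^t f(s) dB_s ) = E[ (int_0^t f(s) dB_s)^2 ] = int_0^t f(s)^2 ds.
Here f(s) = -9*sin(5*s/4)/5, so f(s)^2 = 81*sin(5*s/4)^2/25. Integrate:
  int_0^t (81*sin(5*s/4)^2/25) ds = 81*t/50 - 81*sin(5*t/2)/125.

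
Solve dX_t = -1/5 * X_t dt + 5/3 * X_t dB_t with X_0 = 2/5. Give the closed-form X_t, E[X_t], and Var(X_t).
X_t = 2/5 * exp((-143/90) t + (5/3) B_t); E[X_t] = 2*exp(-t/5)/5; Var(X_t) = (4*exp(25*t/9) - 4)*exp(-2*t/5)/25

For GBM dX = mu X dt + sigma X dB with X_0 = x_0, apply Itô to Y = log X: dY = (mu - sigma^2/2) dt + sigma dB, so Y_t = log(x_0) + (mu - sigma^2/2) t + sigma B_t and hence X_t = x_0 * exp((mu - sigma^2/2) t + sigma B_t).
With mu = -1/5, sigma = 5/3, x_0 = 2/5, this gives:
  X_t = 2/5 * exp((-143/90) * t + (5/3) * B_t).
Since sigma*B_t ~ Normal(0, sigma^2 t), E[exp(sigma*B_t)] = exp(sigma^2 t / 2); so E[X_t] = x_0 * exp((mu - sigma^2/2) t) * exp(sigma^2 t / 2) = x_0 * exp(mu t) = 2*exp(-t/5)/5.
Var(X_t) = E[X_t^2] - (E[X_t])^2 = x_0^2 * exp(2 mu t) * (exp(sigma^2 t) - 1) = (4*exp(25*t/9) - 4)*exp(-2*t/5)/25.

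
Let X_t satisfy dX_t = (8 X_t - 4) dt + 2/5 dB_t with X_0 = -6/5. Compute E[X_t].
E[X_t] = 1/2 - 17*exp(8*t)/10

Taking expectations and using E[dB_t] = 0, the mean m(t) = E[X_t] satisfies the ODE m'(t) = a m(t) + b with m(0) = x_0. With a = 8, b = -4, x_0 = -6/5, the solution is
  m(t) = x_0 * exp(a t) + (b/a) * (exp(a t) - 1)
       = (-6/5) * exp(8 t) + ((-4)/8) * (exp(8 t) - 1)
       = 1/2 - 17*exp(8*t)/10.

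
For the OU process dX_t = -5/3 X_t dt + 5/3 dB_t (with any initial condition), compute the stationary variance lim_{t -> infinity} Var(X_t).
lim Var(X_t) = 5/6

The OU SDE dX = -theta X dt + sigma dB admits the integrating factor exp(theta t): d(exp(theta t) X_t) = sigma exp(theta t) dB_t. Integrating from 0 to t gives X_t = x_0 * exp(-theta t) + sigma * int_0^t exp(-theta (t-s)) dB_s for any initial x_0. The Itô integral has variance (by the Itô isometry) sigma^2 * int_0^t exp(-2 theta (t - s)) ds = sigma^2 * (1 - exp(-2 theta t)) / (2 theta), independent of x_0.
With theta = 5/3, sigma = 5/3:
  Var(X_t) = (5/3)^2 * (1 - exp(-2*5/3 t)) / (2 * 5/3) = 5/6 - 5*exp(-10*t/3)/6.
As t -> infinity, exp(-2*5/3 t) -> 0, so the stationary variance is sigma^2 / (2 theta) = 5/6.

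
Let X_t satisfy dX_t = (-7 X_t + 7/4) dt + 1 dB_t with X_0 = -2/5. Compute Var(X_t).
Var(X_t) = 1/14 - exp(-14*t)/14

The variance V(t) = Var(X_t) satisfies V'(t) = 2 a V(t) + c^2 with V(0) = 0 (drift coefficient is linear in X, diffusion is constant). With a = -7, c = 1, the solution is
  V(t) = (c^2 / (2 a)) * (exp(2 a t) - 1)
       = (1^2 / (2*(-7))) * (exp((-14) t) - 1)
       = 1/14 - exp(-14*t)/14.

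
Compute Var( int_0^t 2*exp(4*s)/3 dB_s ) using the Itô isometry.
Var = exp(8*t)/18 - 1/18

The Itô integral of a deterministic integrand f(s) has mean 0 because each increment f(s) * (B_{s+ds} - B_s) has mean 0. By the Itô isometry:
  Var( int_0^t f(s) dB_s ) = E[ (int_0^t f(s) dB_s)^2 ] = int_0^t f(s)^2 ds.
Here f(s) = 2*exp(4*s)/3, so f(s)^2 = 4*exp(8*s)/9. Integrate:
  int_0^t (4*exp(8*s)/9) ds = exp(8*t)/18 - 1/18.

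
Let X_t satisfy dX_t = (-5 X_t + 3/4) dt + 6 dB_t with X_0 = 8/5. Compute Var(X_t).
Var(X_t) = 18/5 - 18*exp(-10*t)/5

The variance V(t) = Var(X_t) satisfies V'(t) = 2 a V(t) + c^2 with V(0) = 0 (drift coefficient is linear in X, diffusion is constant). With a = -5, c = 6, the solution is
  V(t) = (c^2 / (2 a)) * (exp(2 a t) - 1)
       = (6^2 / (2*(-5))) * (exp((-10) t) - 1)
       = 18/5 - 18*exp(-10*t)/5.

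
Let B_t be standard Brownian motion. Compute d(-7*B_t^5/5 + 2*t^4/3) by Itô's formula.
d(-7*B_t^5/5 + 2*t^4/3) = (-14*B_t^3 + 8*t^3/3) dt + (-7*B_t^4) dB_t

Itô's formula for f(t, x): d f(t, B_t) = (f_t + (1/2) f_xx) dt + f_x dB_t. Compute partials of f(t, x) = 2*t^4/3 - 7*x^5/5:
  f_t(t,x)  = 8*t^3/3
  f_x(t,x)  = -7*x^4
  f_xx(t,x) = -28*x^3
Assemble drift = f_t + (1/2) f_xx = 8*t^3/3 - 14*x^3 and diffusion = f_x = -7*x^4. Substituting x = B_t:
  d(-7*B_t^5/5 + 2*t^4/3) = (-14*B_t^3 + 8*t^3/3) dt + (-7*B_t^4) dB_t.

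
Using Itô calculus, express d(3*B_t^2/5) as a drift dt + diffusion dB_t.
d(3*B_t^2/5) = (3/5) dt + (6*B_t/5) dB_t

Itô's formula for f(B_t) gives d f(B_t) = f'(B_t) dB_t + (1/2) f''(B_t) dt. Compute derivatives of f(x) = 3*x^2/5:
  f'(x)  = 6*x/5
  f''(x) = 6/5
Substitute x = B_t and multiply the f'' term by 1/2:
  drift     = (1/2) * (6/5) evaluated at B_t = 3/5
  diffusion = (6*x/5) evaluated at B_t = 6*B_t/5
Therefore d(3*B_t^2/5) = (3/5) dt + (6*B_t/5) dB_t.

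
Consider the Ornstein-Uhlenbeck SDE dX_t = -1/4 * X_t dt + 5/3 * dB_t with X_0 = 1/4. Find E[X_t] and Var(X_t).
E[X_t] = exp(-t/4)/4; Var(X_t) = 50/9 - 50*exp(-t/2)/9

The OU SDE dX = -theta X dt + sigma dB admits the integrating factor exp(theta t): d(exp(theta t) X_t) = sigma exp(theta t) dB_t. Integrating from 0 to t:
  X_t = x_0 * exp(-theta t) + sigma * int_0^t exp(-theta (t-s)) dB_s.
The Itô integral has mean 0 and (by the Itô isometry) variance sigma^2 * int_0^t exp(-2 theta (t - s)) ds = sigma^2 * (1 - exp(-2 theta t)) / (2 theta).
With theta = 1/4, sigma = 5/3, x_0 = 1/4:
  E[X_t] = 1/4 * exp(-1/4 t) = exp(-t/4)/4
  Var(X_t) = (5/3)^2 * (1 - exp(-2*1/4 t)) / (2 * 1/4) = 50/9 - 50*exp(-t/2)/9.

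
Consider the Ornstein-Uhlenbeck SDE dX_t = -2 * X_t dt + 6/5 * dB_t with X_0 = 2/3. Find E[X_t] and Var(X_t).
E[X_t] = 2*exp(-2*t)/3; Var(X_t) = 9/25 - 9*exp(-4*t)/25

The OU SDE dX = -theta X dt + sigma dB admits the integrating factor exp(theta t): d(exp(theta t) X_t) = sigma exp(theta t) dB_t. Integrating from 0 to t:
  X_t = x_0 * exp(-theta t) + sigma * int_0^t exp(-theta (t-s)) dB_s.
The Itô integral has mean 0 and (by the Itô isometry) variance sigma^2 * int_0^t exp(-2 theta (t - s)) ds = sigma^2 * (1 - exp(-2 theta t)) / (2 theta).
With theta = 2, sigma = 6/5, x_0 = 2/3:
  E[X_t] = 2/3 * exp(-2 t) = 2*exp(-2*t)/3
  Var(X_t) = (6/5)^2 * (1 - exp(-2*2 t)) / (2 * 2) = 9/25 - 9*exp(-4*t)/25.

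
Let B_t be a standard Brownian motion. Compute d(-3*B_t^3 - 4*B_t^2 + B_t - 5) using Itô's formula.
d(-3*B_t^3 - 4*B_t^2 + B_t - 5) = (-9*B_t - 4) dt + (-9*B_t^2 - 8*B_t + 1) dB_t

Itô's formula for f(B_t) gives d f(B_t) = f'(B_t) dB_t + (1/2) f''(B_t) dt. Compute derivatives of f(x) = -3*x^3 - 4*x^2 + x - 5:
  f'(x)  = -9*x^2 - 8*x + 1
  f''(x) = -18*x - 8
Substitute x = B_t and multiply the f'' term by 1/2:
  drift     = (1/2) * (-18*x - 8) evaluated at B_t = -9*B_t - 4
  diffusion = (-9*x^2 - 8*x + 1) evaluated at B_t = -9*B_t^2 - 8*B_t + 1
Therefore d(-3*B_t^3 - 4*B_t^2 + B_t - 5) = (-9*B_t - 4) dt + (-9*B_t^2 - 8*B_t + 1) dB_t.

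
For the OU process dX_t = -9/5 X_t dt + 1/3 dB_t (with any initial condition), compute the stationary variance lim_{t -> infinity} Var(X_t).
lim Var(X_t) = 5/162

The OU SDE dX = -theta X dt + sigma dB admits the integrating factor exp(theta t): d(exp(theta t) X_t) = sigma exp(theta t) dB_t. Integrating from 0 to t gives X_t = x_0 * exp(-theta t) + sigma * int_0^t exp(-theta (t-s)) dB_s for any initial x_0. The Itô integral has variance (by the Itô isometry) sigma^2 * int_0^t exp(-2 theta (t - s)) ds = sigma^2 * (1 - exp(-2 theta t)) / (2 theta), independent of x_0.
With theta = 9/5, sigma = 1/3:
  Var(X_t) = (1/3)^2 * (1 - exp(-2*9/5 t)) / (2 * 9/5) = 5/162 - 5*exp(-18*t/5)/162.
As t -> infinity, exp(-2*9/5 t) -> 0, so the stationary variance is sigma^2 / (2 theta) = 5/162.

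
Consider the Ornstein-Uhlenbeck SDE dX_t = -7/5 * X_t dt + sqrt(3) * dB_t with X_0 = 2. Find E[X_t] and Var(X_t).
E[X_t] = 2*exp(-7*t/5); Var(X_t) = 15/14 - 15*exp(-14*t/5)/14

The OU SDE dX = -theta X dt + sigma dB admits the integrating factor exp(theta t): d(exp(theta t) X_t) = sigma exp(theta t) dB_t. Integrating from 0 to t:
  X_t = x_0 * exp(-theta t) + sigma * int_0^t exp(-theta (t-s)) dB_s.
The Itô integral has mean 0 and (by the Itô isometry) variance sigma^2 * int_0^t exp(-2 theta (t - s)) ds = sigma^2 * (1 - exp(-2 theta t)) / (2 theta).
With theta = 7/5, sigma = sqrt(3), x_0 = 2:
  E[X_t] = 2 * exp(-7/5 t) = 2*exp(-7*t/5)
  Var(X_t) = (sqrt(3))^2 * (1 - exp(-2*7/5 t)) / (2 * 7/5) = 15/14 - 15*exp(-14*t/5)/14.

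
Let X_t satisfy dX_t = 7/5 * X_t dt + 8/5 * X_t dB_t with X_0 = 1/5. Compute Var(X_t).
Var(X_t) = (exp(64*t/25) - 1)*exp(14*t/5)/25

For GBM dX = mu X dt + sigma X dB with X_0 = x_0, apply Itô to Y = log X: dY = (mu - sigma^2/2) dt + sigma dB, so Y_t = log(x_0) + (mu - sigma^2/2) t + sigma B_t and hence X_t = x_0 * exp((mu - sigma^2/2) t + sigma B_t).
With mu = 7/5, sigma = 8/5, x_0 = 1/5, this gives:
  X_t = 1/5 * exp((3/25) * t + (8/5) * B_t).
Since sigma*B_t ~ Normal(0, sigma^2 t), E[exp(sigma*B_t)] = exp(sigma^2 t / 2); so E[X_t] = x_0 * exp((mu - sigma^2/2) t) * exp(sigma^2 t / 2) = x_0 * exp(mu t) = exp(7*t/5)/5.
Var(X_t) = E[X_t^2] - (E[X_t])^2 = x_0^2 * exp(2 mu t) * (exp(sigma^2 t) - 1) = (exp(64*t/25) - 1)*exp(14*t/5)/25.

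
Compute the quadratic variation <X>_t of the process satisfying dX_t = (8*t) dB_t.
<X>_t = 64*t^3/3

For an Itô process dX_t = a(t) dt + b(t) dB_t, the quadratic variation is <X>_t = int_0^t b(s)^2 ds (the drift term does not contribute). Here b(s) = 8*s, so
  b(s)^2 = 64*s^2.
Integrating from 0 to t:
  <X>_t = int_0^t (64*s^2) ds = 64*t^3/3.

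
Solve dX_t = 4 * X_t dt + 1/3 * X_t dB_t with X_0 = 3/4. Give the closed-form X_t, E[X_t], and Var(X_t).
X_t = 3/4 * exp((71/18) t + (1/3) B_t); E[X_t] = 3*exp(4*t)/4; Var(X_t) = 9*(exp(t/9) - 1)*exp(8*t)/16

For GBM dX = mu X dt + sigma X dB with X_0 = x_0, apply Itô to Y = log X: dY = (mu - sigma^2/2) dt + sigma dB, so Y_t = log(x_0) + (mu - sigma^2/2) t + sigma B_t and hence X_t = x_0 * exp((mu - sigma^2/2) t + sigma B_t).
With mu = 4, sigma = 1/3, x_0 = 3/4, this gives:
  X_t = 3/4 * exp((71/18) * t + (1/3) * B_t).
Since sigma*B_t ~ Normal(0, sigma^2 t), E[exp(sigma*B_t)] = exp(sigma^2 t / 2); so E[X_t] = x_0 * exp((mu - sigma^2/2) t) * exp(sigma^2 t / 2) = x_0 * exp(mu t) = 3*exp(4*t)/4.
Var(X_t) = E[X_t^2] - (E[X_t])^2 = x_0^2 * exp(2 mu t) * (exp(sigma^2 t) - 1) = 9*(exp(t/9) - 1)*exp(8*t)/16.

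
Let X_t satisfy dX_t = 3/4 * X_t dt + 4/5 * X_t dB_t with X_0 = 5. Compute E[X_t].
E[X_t] = 5*exp(3*t/4)

For GBM dX = mu X dt + sigma X dB with X_0 = x_0, apply Itô to Y = log X: dY = (mu - sigma^2/2) dt + sigma dB, so Y_t = log(x_0) + (mu - sigma^2/2) t + sigma B_t and hence X_t = x_0 * exp((mu - sigma^2/2) t + sigma B_t).
With mu = 3/4, sigma = 4/5, x_0 = 5, this gives:
  X_t = 5 * exp((43/100) * t + (4/5) * B_t).
Since sigma*B_t ~ Normal(0, sigma^2 t), E[exp(sigma*B_t)] = exp(sigma^2 t / 2); so E[X_t] = x_0 * exp((mu - sigma^2/2) t) * exp(sigma^2 t / 2) = x_0 * exp(mu t) = 5*exp(3*t/4).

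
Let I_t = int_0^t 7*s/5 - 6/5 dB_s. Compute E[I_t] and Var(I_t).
E[I_t] = 0; Var(I_t) = t*(49*t^2 - 126*t + 108)/75

The Itô integral of a deterministic integrand f(s) has mean 0 because each increment f(s) * (B_{s+ds} - B_s) has mean 0. By the Itô isometry:
  Var( int_0^t f(s) dB_s ) = E[ (int_0^t f(s) dB_s)^2 ] = int_0^t f(s)^2 ds.
Here f(s) = 7*s/5 - 6/5, so f(s)^2 = (7*s - 6)^2/25. Integrate:
  int_0^t ((7*s - 6)^2/25) ds = t*(49*t^2 - 126*t + 108)/75.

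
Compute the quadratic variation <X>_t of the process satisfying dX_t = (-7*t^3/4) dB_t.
<X>_t = 7*t^7/16

For an Itô process dX_t = a(t) dt + b(t) dB_t, the quadratic variation is <X>_t = int_0^t b(s)^2 ds (the drift term does not contribute). Here b(s) = -7*s^3/4, so
  b(s)^2 = 49*s^6/16.
Integrating from 0 to t:
  <X>_t = int_0^t (49*s^6/16) ds = 7*t^7/16.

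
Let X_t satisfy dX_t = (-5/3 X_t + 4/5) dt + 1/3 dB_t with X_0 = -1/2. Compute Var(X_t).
Var(X_t) = 1/30 - exp(-10*t/3)/30

The variance V(t) = Var(X_t) satisfies V'(t) = 2 a V(t) + c^2 with V(0) = 0 (drift coefficient is linear in X, diffusion is constant). With a = -5/3, c = 1/3, the solution is
  V(t) = (c^2 / (2 a)) * (exp(2 a t) - 1)
       = ((1/3)^2 / (2*(-5/3))) * (exp((-10/3) t) - 1)
       = 1/30 - exp(-10*t/3)/30.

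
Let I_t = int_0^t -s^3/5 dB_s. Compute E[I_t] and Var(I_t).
E[I_t] = 0; Var(I_t) = t^7/175

The Itô integral of a deterministic integrand f(s) has mean 0 because each increment f(s) * (B_{s+ds} - B_s) has mean 0. By the Itô isometry:
  Var( int_0^t f(s) dB_s ) = E[ (int_0^t f(s) dB_s)^2 ] = int_0^t f(s)^2 ds.
Here f(s) = -s^3/5, so f(s)^2 = s^6/25. Integrate:
  int_0^t (s^6/25) ds = t^7/175.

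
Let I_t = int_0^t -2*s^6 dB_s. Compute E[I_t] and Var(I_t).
E[I_t] = 0; Var(I_t) = 4*t^13/13

The Itô integral of a deterministic integrand f(s) has mean 0 because each increment f(s) * (B_{s+ds} - B_s) has mean 0. By the Itô isometry:
  Var( int_0^t f(s) dB_s ) = E[ (int_0^t f(s) dB_s)^2 ] = int_0^t f(s)^2 ds.
Here f(s) = -2*s^6, so f(s)^2 = 4*s^12. Integrate:
  int_0^t (4*s^12) ds = 4*t^13/13.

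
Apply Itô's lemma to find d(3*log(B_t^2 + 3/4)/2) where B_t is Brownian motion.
d(3*log(B_t^2 + 3/4)/2) = (6*(3 - 4*B_t^2)/(4*B_t^2 + 3)^2) dt + (12*B_t/(4*B_t^2 + 3)) dB_t

Itô's formula for f(B_t) gives d f(B_t) = f'(B_t) dB_t + (1/2) f''(B_t) dt. Compute derivatives of f(x) = 3*log(x^2 + 3/4)/2:
  f'(x)  = 12*x/(4*x^2 + 3)
  f''(x) = 12*(3 - 4*x^2)/(4*x^2 + 3)^2
Substitute x = B_t and multiply the f'' term by 1/2:
  drift     = (1/2) * (12*(3 - 4*x^2)/(4*x^2 + 3)^2) evaluated at B_t = 6*(3 - 4*B_t^2)/(4*B_t^2 + 3)^2
  diffusion = (12*x/(4*x^2 + 3)) evaluated at B_t = 12*B_t/(4*B_t^2 + 3)
Therefore d(3*log(B_t^2 + 3/4)/2) = (6*(3 - 4*B_t^2)/(4*B_t^2 + 3)^2) dt + (12*B_t/(4*B_t^2 + 3)) dB_t.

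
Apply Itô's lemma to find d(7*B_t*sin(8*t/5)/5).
d(7*B_t*sin(8*t/5)/5) = (56*B_t*cos(8*t/5)/25) dt + (7*sin(8*t/5)/5) dB_t

Itô's formula for f(t, x): d f(t, B_t) = (f_t + (1/2) f_xx) dt + f_x dB_t. Compute partials of f(t, x) = 7*x*sin(8*t/5)/5:
  f_t(t,x)  = 56*x*cos(8*t/5)/25
  f_x(t,x)  = 7*sin(8*t/5)/5
  f_xx(t,x) = 0
Assemble drift = f_t + (1/2) f_xx = 56*x*cos(8*t/5)/25 and diffusion = f_x = 7*sin(8*t/5)/5. Substituting x = B_t:
  d(7*B_t*sin(8*t/5)/5) = (56*B_t*cos(8*t/5)/25) dt + (7*sin(8*t/5)/5) dB_t.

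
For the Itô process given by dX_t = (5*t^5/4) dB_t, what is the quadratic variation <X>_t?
<X>_t = 25*t^11/176

For an Itô process dX_t = a(t) dt + b(t) dB_t, the quadratic variation is <X>_t = int_0^t b(s)^2 ds (the drift term does not contribute). Here b(s) = 5*s^5/4, so
  b(s)^2 = 25*s^10/16.
Integrating from 0 to t:
  <X>_t = int_0^t (25*s^10/16) ds = 25*t^11/176.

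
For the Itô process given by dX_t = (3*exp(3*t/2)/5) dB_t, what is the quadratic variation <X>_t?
<X>_t = 3*exp(3*t)/25 - 3/25

For an Itô process dX_t = a(t) dt + b(t) dB_t, the quadratic variation is <X>_t = int_0^t b(s)^2 ds (the drift term does not contribute). Here b(s) = 3*exp(3*s/2)/5, so
  b(s)^2 = 9*exp(3*s)/25.
Integrating from 0 to t:
  <X>_t = int_0^t (9*exp(3*s)/25) ds = 3*exp(3*t)/25 - 3/25.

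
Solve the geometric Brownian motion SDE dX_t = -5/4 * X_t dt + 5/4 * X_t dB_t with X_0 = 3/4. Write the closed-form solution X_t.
X_t = 3/4 * exp((-65/32) * t + (5/4) * B_t)

For GBM dX = mu X dt + sigma X dB with X_0 = x_0, apply Itô to Y = log X: dY = (mu - sigma^2/2) dt + sigma dB, so Y_t = log(x_0) + (mu - sigma^2/2) t + sigma B_t and hence X_t = x_0 * exp((mu - sigma^2/2) t + sigma B_t).
With mu = -5/4, sigma = 5/4, x_0 = 3/4, this gives:
  X_t = 3/4 * exp((-65/32) * t + (5/4) * B_t).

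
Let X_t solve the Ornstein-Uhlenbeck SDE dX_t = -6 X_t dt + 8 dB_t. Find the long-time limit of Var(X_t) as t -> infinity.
lim Var(X_t) = 16/3

The OU SDE dX = -theta X dt + sigma dB admits the integrating factor exp(theta t): d(exp(theta t) X_t) = sigma exp(theta t) dB_t. Integrating from 0 to t gives X_t = x_0 * exp(-theta t) + sigma * int_0^t exp(-theta (t-s)) dB_s for any initial x_0. The Itô integral has variance (by the Itô isometry) sigma^2 * int_0^t exp(-2 theta (t - s)) ds = sigma^2 * (1 - exp(-2 theta t)) / (2 theta), independent of x_0.
With theta = 6, sigma = 8:
  Var(X_t) = (8)^2 * (1 - exp(-2*6 t)) / (2 * 6) = 16/3 - 16*exp(-12*t)/3.
As t -> infinity, exp(-2*6 t) -> 0, so the stationary variance is sigma^2 / (2 theta) = 16/3.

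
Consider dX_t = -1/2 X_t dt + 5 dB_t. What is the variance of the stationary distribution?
lim Var(X_t) = 25

The OU SDE dX = -theta X dt + sigma dB admits the integrating factor exp(theta t): d(exp(theta t) X_t) = sigma exp(theta t) dB_t. Integrating from 0 to t gives X_t = x_0 * exp(-theta t) + sigma * int_0^t exp(-theta (t-s)) dB_s for any initial x_0. The Itô integral has variance (by the Itô isometry) sigma^2 * int_0^t exp(-2 theta (t - s)) ds = sigma^2 * (1 - exp(-2 theta t)) / (2 theta), independent of x_0.
With theta = 1/2, sigma = 5:
  Var(X_t) = (5)^2 * (1 - exp(-2*1/2 t)) / (2 * 1/2) = 25 - 25*exp(-t).
As t -> infinity, exp(-2*1/2 t) -> 0, so the stationary variance is sigma^2 / (2 theta) = 25.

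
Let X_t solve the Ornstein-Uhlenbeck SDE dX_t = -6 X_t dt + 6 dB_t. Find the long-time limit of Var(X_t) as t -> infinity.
lim Var(X_t) = 3

The OU SDE dX = -theta X dt + sigma dB admits the integrating factor exp(theta t): d(exp(theta t) X_t) = sigma exp(theta t) dB_t. Integrating from 0 to t gives X_t = x_0 * exp(-theta t) + sigma * int_0^t exp(-theta (t-s)) dB_s for any initial x_0. The Itô integral has variance (by the Itô isometry) sigma^2 * int_0^t exp(-2 theta (t - s)) ds = sigma^2 * (1 - exp(-2 theta t)) / (2 theta), independent of x_0.
With theta = 6, sigma = 6:
  Var(X_t) = (6)^2 * (1 - exp(-2*6 t)) / (2 * 6) = 3 - 3*exp(-12*t).
As t -> infinity, exp(-2*6 t) -> 0, so the stationary variance is sigma^2 / (2 theta) = 3.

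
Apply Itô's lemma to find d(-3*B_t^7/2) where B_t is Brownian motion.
d(-3*B_t^7/2) = (-63*B_t^5/2) dt + (-21*B_t^6/2) dB_t

Itô's formula for f(B_t) gives d f(B_t) = f'(B_t) dB_t + (1/2) f''(B_t) dt. Compute derivatives of f(x) = -3*x^7/2:
  f'(x)  = -21*x^6/2
  f''(x) = -63*x^5
Substitute x = B_t and multiply the f'' term by 1/2:
  drift     = (1/2) * (-63*x^5) evaluated at B_t = -63*B_t^5/2
  diffusion = (-21*x^6/2) evaluated at B_t = -21*B_t^6/2
Therefore d(-3*B_t^7/2) = (-63*B_t^5/2) dt + (-21*B_t^6/2) dB_t.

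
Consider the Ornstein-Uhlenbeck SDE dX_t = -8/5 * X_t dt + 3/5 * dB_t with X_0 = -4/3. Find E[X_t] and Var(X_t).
E[X_t] = -4*exp(-8*t/5)/3; Var(X_t) = 9/80 - 9*exp(-16*t/5)/80

The OU SDE dX = -theta X dt + sigma dB admits the integrating factor exp(theta t): d(exp(theta t) X_t) = sigma exp(theta t) dB_t. Integrating from 0 to t:
  X_t = x_0 * exp(-theta t) + sigma * int_0^t exp(-theta (t-s)) dB_s.
The Itô integral has mean 0 and (by the Itô isometry) variance sigma^2 * int_0^t exp(-2 theta (t - s)) ds = sigma^2 * (1 - exp(-2 theta t)) / (2 theta).
With theta = 8/5, sigma = 3/5, x_0 = -4/3:
  E[X_t] = -4/3 * exp(-8/5 t) = -4*exp(-8*t/5)/3
  Var(X_t) = (3/5)^2 * (1 - exp(-2*8/5 t)) / (2 * 8/5) = 9/80 - 9*exp(-16*t/5)/80.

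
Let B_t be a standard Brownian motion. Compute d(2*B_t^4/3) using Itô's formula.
d(2*B_t^4/3) = (4*B_t^2) dt + (8*B_t^3/3) dB_t

Itô's formula for f(B_t) gives d f(B_t) = f'(B_t) dB_t + (1/2) f''(B_t) dt. Compute derivatives of f(x) = 2*x^4/3:
  f'(x)  = 8*x^3/3
  f''(x) = 8*x^2
Substitute x = B_t and multiply the f'' term by 1/2:
  drift     = (1/2) * (8*x^2) evaluated at B_t = 4*B_t^2
  diffusion = (8*x^3/3) evaluated at B_t = 8*B_t^3/3
Therefore d(2*B_t^4/3) = (4*B_t^2) dt + (8*B_t^3/3) dB_t.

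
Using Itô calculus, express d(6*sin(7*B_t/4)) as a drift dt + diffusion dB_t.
d(6*sin(7*B_t/4)) = (-147*sin(7*B_t/4)/16) dt + (21*cos(7*B_t/4)/2) dB_t

Itô's formula for f(B_t) gives d f(B_t) = f'(B_t) dB_t + (1/2) f''(B_t) dt. Compute derivatives of f(x) = 6*sin(7*x/4):
  f'(x)  = 21*cos(7*x/4)/2
  f''(x) = -147*sin(7*x/4)/8
Substitute x = B_t and multiply the f'' term by 1/2:
  drift     = (1/2) * (-147*sin(7*x/4)/8) evaluated at B_t = -147*sin(7*B_t/4)/16
  diffusion = (21*cos(7*x/4)/2) evaluated at B_t = 21*cos(7*B_t/4)/2
Therefore d(6*sin(7*B_t/4)) = (-147*sin(7*B_t/4)/16) dt + (21*cos(7*B_t/4)/2) dB_t.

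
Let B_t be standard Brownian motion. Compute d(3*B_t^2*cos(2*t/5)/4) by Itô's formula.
d(3*B_t^2*cos(2*t/5)/4) = (-3*B_t^2*sin(2*t/5)/10 + 3*cos(2*t/5)/4) dt + (3*B_t*cos(2*t/5)/2) dB_t

Itô's formula for f(t, x): d f(t, B_t) = (f_t + (1/2) f_xx) dt + f_x dB_t. Compute partials of f(t, x) = 3*x^2*cos(2*t/5)/4:
  f_t(t,x)  = -3*x^2*sin(2*t/5)/10
  f_x(t,x)  = 3*x*cos(2*t/5)/2
  f_xx(t,x) = 3*cos(2*t/5)/2
Assemble drift = f_t + (1/2) f_xx = -3*x^2*sin(2*t/5)/10 + 3*cos(2*t/5)/4 and diffusion = f_x = 3*x*cos(2*t/5)/2. Substituting x = B_t:
  d(3*B_t^2*cos(2*t/5)/4) = (-3*B_t^2*sin(2*t/5)/10 + 3*cos(2*t/5)/4) dt + (3*B_t*cos(2*t/5)/2) dB_t.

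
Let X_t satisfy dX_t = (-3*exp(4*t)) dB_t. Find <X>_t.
<X>_t = 9*exp(8*t)/8 - 9/8

For an Itô process dX_t = a(t) dt + b(t) dB_t, the quadratic variation is <X>_t = int_0^t b(s)^2 ds (the drift term does not contribute). Here b(s) = -3*exp(4*s), so
  b(s)^2 = 9*exp(8*s).
Integrating from 0 to t:
  <X>_t = int_0^t (9*exp(8*s)) ds = 9*exp(8*t)/8 - 9/8.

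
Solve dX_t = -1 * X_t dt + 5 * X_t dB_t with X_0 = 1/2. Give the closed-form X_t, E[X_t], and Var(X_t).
X_t = 1/2 * exp((-27/2) t + (5) B_t); E[X_t] = exp(-t)/2; Var(X_t) = (exp(25*t) - 1)*exp(-2*t)/4

For GBM dX = mu X dt + sigma X dB with X_0 = x_0, apply Itô to Y = log X: dY = (mu - sigma^2/2) dt + sigma dB, so Y_t = log(x_0) + (mu - sigma^2/2) t + sigma B_t and hence X_t = x_0 * exp((mu - sigma^2/2) t + sigma B_t).
With mu = -1, sigma = 5, x_0 = 1/2, this gives:
  X_t = 1/2 * exp((-27/2) * t + (5) * B_t).
Since sigma*B_t ~ Normal(0, sigma^2 t), E[exp(sigma*B_t)] = exp(sigma^2 t / 2); so E[X_t] = x_0 * exp((mu - sigma^2/2) t) * exp(sigma^2 t / 2) = x_0 * exp(mu t) = exp(-t)/2.
Var(X_t) = E[X_t^2] - (E[X_t])^2 = x_0^2 * exp(2 mu t) * (exp(sigma^2 t) - 1) = (exp(25*t) - 1)*exp(-2*t)/4.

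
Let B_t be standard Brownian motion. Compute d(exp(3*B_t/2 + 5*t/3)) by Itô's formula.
d(exp(3*B_t/2 + 5*t/3)) = (67*exp(3*B_t/2 + 5*t/3)/24) dt + (3*exp(3*B_t/2 + 5*t/3)/2) dB_t

Itô's formula for f(t, x): d f(t, B_t) = (f_t + (1/2) f_xx) dt + f_x dB_t. Compute partials of f(t, x) = exp(5*t/3 + 3*x/2):
  f_t(t,x)  = 5*exp(5*t/3 + 3*x/2)/3
  f_x(t,x)  = 3*exp(5*t/3 + 3*x/2)/2
  f_xx(t,x) = 9*exp(5*t/3 + 3*x/2)/4
Assemble drift = f_t + (1/2) f_xx = 67*exp(5*t/3 + 3*x/2)/24 and diffusion = f_x = 3*exp(5*t/3 + 3*x/2)/2. Substituting x = B_t:
  d(exp(3*B_t/2 + 5*t/3)) = (67*exp(3*B_t/2 + 5*t/3)/24) dt + (3*exp(3*B_t/2 + 5*t/3)/2) dB_t.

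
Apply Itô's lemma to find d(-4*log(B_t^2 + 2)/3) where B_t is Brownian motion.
d(-4*log(B_t^2 + 2)/3) = (4*(B_t^2 - 2)/(3*(B_t^2 + 2)^2)) dt + (-8*B_t/(3*B_t^2 + 6)) dB_t

Itô's formula for f(B_t) gives d f(B_t) = f'(B_t) dB_t + (1/2) f''(B_t) dt. Compute derivatives of f(x) = -4*log(x^2 + 2)/3:
  f'(x)  = -8*x/(3*x^2 + 6)
  f''(x) = 8*(x^2 - 2)/(3*(x^2 + 2)^2)
Substitute x = B_t and multiply the f'' term by 1/2:
  drift     = (1/2) * (8*(x^2 - 2)/(3*(x^2 + 2)^2)) evaluated at B_t = 4*(B_t^2 - 2)/(3*(B_t^2 + 2)^2)
  diffusion = (-8*x/(3*x^2 + 6)) evaluated at B_t = -8*B_t/(3*B_t^2 + 6)
Therefore d(-4*log(B_t^2 + 2)/3) = (4*(B_t^2 - 2)/(3*(B_t^2 + 2)^2)) dt + (-8*B_t/(3*B_t^2 + 6)) dB_t.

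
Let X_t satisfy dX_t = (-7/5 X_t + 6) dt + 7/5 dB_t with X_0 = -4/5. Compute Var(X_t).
Var(X_t) = 7/10 - 7*exp(-14*t/5)/10

The variance V(t) = Var(X_t) satisfies V'(t) = 2 a V(t) + c^2 with V(0) = 0 (drift coefficient is linear in X, diffusion is constant). With a = -7/5, c = 7/5, the solution is
  V(t) = (c^2 / (2 a)) * (exp(2 a t) - 1)
       = ((7/5)^2 / (2*(-7/5))) * (exp((-14/5) t) - 1)
       = 7/10 - 7*exp(-14*t/5)/10.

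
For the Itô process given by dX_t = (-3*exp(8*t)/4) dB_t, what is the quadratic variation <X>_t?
<X>_t = 9*exp(16*t)/256 - 9/256

For an Itô process dX_t = a(t) dt + b(t) dB_t, the quadratic variation is <X>_t = int_0^t b(s)^2 ds (the drift term does not contribute). Here b(s) = -3*exp(8*s)/4, so
  b(s)^2 = 9*exp(16*s)/16.
Integrating from 0 to t:
  <X>_t = int_0^t (9*exp(16*s)/16) ds = 9*exp(16*t)/256 - 9/256.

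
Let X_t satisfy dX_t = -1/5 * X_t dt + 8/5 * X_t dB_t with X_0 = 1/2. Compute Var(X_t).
Var(X_t) = (exp(64*t/25) - 1)*exp(-2*t/5)/4

For GBM dX = mu X dt + sigma X dB with X_0 = x_0, apply Itô to Y = log X: dY = (mu - sigma^2/2) dt + sigma dB, so Y_t = log(x_0) + (mu - sigma^2/2) t + sigma B_t and hence X_t = x_0 * exp((mu - sigma^2/2) t + sigma B_t).
With mu = -1/5, sigma = 8/5, x_0 = 1/2, this gives:
  X_t = 1/2 * exp((-37/25) * t + (8/5) * B_t).
Since sigma*B_t ~ Normal(0, sigma^2 t), E[exp(sigma*B_t)] = exp(sigma^2 t / 2); so E[X_t] = x_0 * exp((mu - sigma^2/2) t) * exp(sigma^2 t / 2) = x_0 * exp(mu t) = exp(-t/5)/2.
Var(X_t) = E[X_t^2] - (E[X_t])^2 = x_0^2 * exp(2 mu t) * (exp(sigma^2 t) - 1) = (exp(64*t/25) - 1)*exp(-2*t/5)/4.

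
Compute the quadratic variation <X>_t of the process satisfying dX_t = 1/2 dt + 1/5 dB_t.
<X>_t = t/25

For an Itô process dX_t = a(t) dt + b(t) dB_t, the quadratic variation is <X>_t = int_0^t b(s)^2 ds (the drift term does not contribute). Here b(s) = 1/5, so
  b(s)^2 = 1/25.
Integrating from 0 to t:
  <X>_t = int_0^t (1/25) ds = t/25.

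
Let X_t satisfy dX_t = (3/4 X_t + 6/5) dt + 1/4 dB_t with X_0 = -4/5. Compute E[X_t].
E[X_t] = 4*exp(3*t/4)/5 - 8/5

Taking expectations and using E[dB_t] = 0, the mean m(t) = E[X_t] satisfies the ODE m'(t) = a m(t) + b with m(0) = x_0. With a = 3/4, b = 6/5, x_0 = -4/5, the solution is
  m(t) = x_0 * exp(a t) + (b/a) * (exp(a t) - 1)
       = (-4/5) * exp((3/4) t) + ((6/5)/(3/4)) * (exp((3/4) t) - 1)
       = 4*exp(3*t/4)/5 - 8/5.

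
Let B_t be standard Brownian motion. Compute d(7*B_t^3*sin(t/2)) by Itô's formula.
d(7*B_t^3*sin(t/2)) = (7*B_t*(B_t^2*cos(t/2) + 6*sin(t/2))/2) dt + (21*B_t^2*sin(t/2)) dB_t

Itô's formula for f(t, x): d f(t, B_t) = (f_t + (1/2) f_xx) dt + f_x dB_t. Compute partials of f(t, x) = 7*x^3*sin(t/2):
  f_t(t,x)  = 7*x^3*cos(t/2)/2
  f_x(t,x)  = 21*x^2*sin(t/2)
  f_xx(t,x) = 42*x*sin(t/2)
Assemble drift = f_t + (1/2) f_xx = 7*x*(x^2*cos(t/2) + 6*sin(t/2))/2 and diffusion = f_x = 21*x^2*sin(t/2). Substituting x = B_t:
  d(7*B_t^3*sin(t/2)) = (7*B_t*(B_t^2*cos(t/2) + 6*sin(t/2))/2) dt + (21*B_t^2*sin(t/2)) dB_t.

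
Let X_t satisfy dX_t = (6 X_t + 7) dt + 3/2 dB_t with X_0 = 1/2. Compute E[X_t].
E[X_t] = 5*exp(6*t)/3 - 7/6

Taking expectations and using E[dB_t] = 0, the mean m(t) = E[X_t] satisfies the ODE m'(t) = a m(t) + b with m(0) = x_0. With a = 6, b = 7, x_0 = 1/2, the solution is
  m(t) = x_0 * exp(a t) + (b/a) * (exp(a t) - 1)
       = (1/2) * exp(6 t) + (7/6) * (exp(6 t) - 1)
       = 5*exp(6*t)/3 - 7/6.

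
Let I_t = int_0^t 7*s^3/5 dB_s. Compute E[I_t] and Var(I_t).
E[I_t] = 0; Var(I_t) = 7*t^7/25

The Itô integral of a deterministic integrand f(s) has mean 0 because each increment f(s) * (B_{s+ds} - B_s) has mean 0. By the Itô isometry:
  Var( int_0^t f(s) dB_s ) = E[ (int_0^t f(s) dB_s)^2 ] = int_0^t f(s)^2 ds.
Here f(s) = 7*s^3/5, so f(s)^2 = 49*s^6/25. Integrate:
  int_0^t (49*s^6/25) ds = 7*t^7/25.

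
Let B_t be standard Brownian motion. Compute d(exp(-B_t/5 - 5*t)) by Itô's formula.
d(exp(-B_t/5 - 5*t)) = (-249*exp(-B_t/5 - 5*t)/50) dt + (-exp(-B_t/5 - 5*t)/5) dB_t

Itô's formula for f(t, x): d f(t, B_t) = (f_t + (1/2) f_xx) dt + f_x dB_t. Compute partials of f(t, x) = exp(-5*t - x/5):
  f_t(t,x)  = -5*exp(-5*t - x/5)
  f_x(t,x)  = -exp(-5*t - x/5)/5
  f_xx(t,x) = exp(-5*t - x/5)/25
Assemble drift = f_t + (1/2) f_xx = -249*exp(-5*t - x/5)/50 and diffusion = f_x = -exp(-5*t - x/5)/5. Substituting x = B_t:
  d(exp(-B_t/5 - 5*t)) = (-249*exp(-B_t/5 - 5*t)/50) dt + (-exp(-B_t/5 - 5*t)/5) dB_t.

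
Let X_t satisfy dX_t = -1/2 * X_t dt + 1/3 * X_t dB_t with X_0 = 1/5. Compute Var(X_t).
Var(X_t) = (exp(t/9) - 1)*exp(-t)/25

For GBM dX = mu X dt + sigma X dB with X_0 = x_0, apply Itô to Y = log X: dY = (mu - sigma^2/2) dt + sigma dB, so Y_t = log(x_0) + (mu - sigma^2/2) t + sigma B_t and hence X_t = x_0 * exp((mu - sigma^2/2) t + sigma B_t).
With mu = -1/2, sigma = 1/3, x_0 = 1/5, this gives:
  X_t = 1/5 * exp((-5/9) * t + (1/3) * B_t).
Since sigma*B_t ~ Normal(0, sigma^2 t), E[exp(sigma*B_t)] = exp(sigma^2 t / 2); so E[X_t] = x_0 * exp((mu - sigma^2/2) t) * exp(sigma^2 t / 2) = x_0 * exp(mu t) = exp(-t/2)/5.
Var(X_t) = E[X_t^2] - (E[X_t])^2 = x_0^2 * exp(2 mu t) * (exp(sigma^2 t) - 1) = (exp(t/9) - 1)*exp(-t)/25.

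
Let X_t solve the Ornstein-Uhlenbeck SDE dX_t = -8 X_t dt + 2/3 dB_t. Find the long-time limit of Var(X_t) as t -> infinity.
lim Var(X_t) = 1/36

The OU SDE dX = -theta X dt + sigma dB admits the integrating factor exp(theta t): d(exp(theta t) X_t) = sigma exp(theta t) dB_t. Integrating from 0 to t gives X_t = x_0 * exp(-theta t) + sigma * int_0^t exp(-theta (t-s)) dB_s for any initial x_0. The Itô integral has variance (by the Itô isometry) sigma^2 * int_0^t exp(-2 theta (t - s)) ds = sigma^2 * (1 - exp(-2 theta t)) / (2 theta), independent of x_0.
With theta = 8, sigma = 2/3:
  Var(X_t) = (2/3)^2 * (1 - exp(-2*8 t)) / (2 * 8) = 1/36 - exp(-16*t)/36.
As t -> infinity, exp(-2*8 t) -> 0, so the stationary variance is sigma^2 / (2 theta) = 1/36.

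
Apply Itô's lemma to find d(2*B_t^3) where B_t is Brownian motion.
d(2*B_t^3) = (6*B_t) dt + (6*B_t^2) dB_t

Itô's formula for f(B_t) gives d f(B_t) = f'(B_t) dB_t + (1/2) f''(B_t) dt. Compute derivatives of f(x) = 2*x^3:
  f'(x)  = 6*x^2
  f''(x) = 12*x
Substitute x = B_t and multiply the f'' term by 1/2:
  drift     = (1/2) * (12*x) evaluated at B_t = 6*B_t
  diffusion = (6*x^2) evaluated at B_t = 6*B_t^2
Therefore d(2*B_t^3) = (6*B_t) dt + (6*B_t^2) dB_t.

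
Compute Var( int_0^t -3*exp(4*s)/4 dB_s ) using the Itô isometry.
Var = 9*exp(8*t)/128 - 9/128

The Itô integral of a deterministic integrand f(s) has mean 0 because each increment f(s) * (B_{s+ds} - B_s) has mean 0. By the Itô isometry:
  Var( int_0^t f(s) dB_s ) = E[ (int_0^t f(s) dB_s)^2 ] = int_0^t f(s)^2 ds.
Here f(s) = -3*exp(4*s)/4, so f(s)^2 = 9*exp(8*s)/16. Integrate:
  int_0^t (9*exp(8*s)/16) ds = 9*exp(8*t)/128 - 9/128.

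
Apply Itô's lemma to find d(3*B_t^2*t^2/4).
d(3*B_t^2*t^2/4) = (3*t*(2*B_t^2 + t)/4) dt + (3*B_t*t^2/2) dB_t

Itô's formula for f(t, x): d f(t, B_t) = (f_t + (1/2) f_xx) dt + f_x dB_t. Compute partials of f(t, x) = 3*t^2*x^2/4:
  f_t(t,x)  = 3*t*x^2/2
  f_x(t,x)  = 3*t^2*x/2
  f_xx(t,x) = 3*t^2/2
Assemble drift = f_t + (1/2) f_xx = 3*t*(t + 2*x^2)/4 and diffusion = f_x = 3*t^2*x/2. Substituting x = B_t:
  d(3*B_t^2*t^2/4) = (3*t*(2*B_t^2 + t)/4) dt + (3*B_t*t^2/2) dB_t.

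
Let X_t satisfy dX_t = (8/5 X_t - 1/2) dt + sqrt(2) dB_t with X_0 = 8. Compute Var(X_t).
Var(X_t) = 5*exp(16*t/5)/8 - 5/8

The variance V(t) = Var(X_t) satisfies V'(t) = 2 a V(t) + c^2 with V(0) = 0 (drift coefficient is linear in X, diffusion is constant). With a = 8/5, c = sqrt(2), the solution is
  V(t) = (c^2 / (2 a)) * (exp(2 a t) - 1)
       = (sqrt(2)^2 / (2*(8/5))) * (exp((16/5) t) - 1)
       = 5*exp(16*t/5)/8 - 5/8.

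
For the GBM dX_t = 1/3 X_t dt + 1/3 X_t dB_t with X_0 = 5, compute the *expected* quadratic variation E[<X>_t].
E[<X>_t] = 25*exp(7*t/9)/7 - 25/7

<X>_t = int_0^t ((1/3) * X_s)^2 ds. Taking expectation inside the integral: E[<X>_t] = (1/3)^2 * int_0^t E[X_s^2] ds. For GBM, E[X_s^2] = x_0^2 * exp((2 mu + sigma^2) s). Integrating:
  E[<X>_t] = (1/3)^2 * 5^2 * (exp((2*(1/3) + (1/3)^2) t) - 1) / (2*(1/3) + (1/3)^2)
           = (1/3)^2 * 5^2 * (exp((7/9) t) - 1) / (7/9) = 25*exp(7*t/9)/7 - 25/7.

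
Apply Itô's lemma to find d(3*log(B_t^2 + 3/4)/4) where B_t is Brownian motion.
d(3*log(B_t^2 + 3/4)/4) = (3*(3 - 4*B_t^2)/(4*B_t^2 + 3)^2) dt + (6*B_t/(4*B_t^2 + 3)) dB_t

Itô's formula for f(B_t) gives d f(B_t) = f'(B_t) dB_t + (1/2) f''(B_t) dt. Compute derivatives of f(x) = 3*log(x^2 + 3/4)/4:
  f'(x)  = 6*x/(4*x^2 + 3)
  f''(x) = 6*(3 - 4*x^2)/(4*x^2 + 3)^2
Substitute x = B_t and multiply the f'' term by 1/2:
  drift     = (1/2) * (6*(3 - 4*x^2)/(4*x^2 + 3)^2) evaluated at B_t = 3*(3 - 4*B_t^2)/(4*B_t^2 + 3)^2
  diffusion = (6*x/(4*x^2 + 3)) evaluated at B_t = 6*B_t/(4*B_t^2 + 3)
Therefore d(3*log(B_t^2 + 3/4)/4) = (3*(3 - 4*B_t^2)/(4*B_t^2 + 3)^2) dt + (6*B_t/(4*B_t^2 + 3)) dB_t.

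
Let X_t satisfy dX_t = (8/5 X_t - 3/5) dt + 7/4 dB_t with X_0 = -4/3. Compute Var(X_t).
Var(X_t) = 245*exp(16*t/5)/256 - 245/256

The variance V(t) = Var(X_t) satisfies V'(t) = 2 a V(t) + c^2 with V(0) = 0 (drift coefficient is linear in X, diffusion is constant). With a = 8/5, c = 7/4, the solution is
  V(t) = (c^2 / (2 a)) * (exp(2 a t) - 1)
       = ((7/4)^2 / (2*(8/5))) * (exp((16/5) t) - 1)
       = 245*exp(16*t/5)/256 - 245/256.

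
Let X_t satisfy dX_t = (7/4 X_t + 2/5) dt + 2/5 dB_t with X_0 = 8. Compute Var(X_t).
Var(X_t) = 8*exp(7*t/2)/175 - 8/175

The variance V(t) = Var(X_t) satisfies V'(t) = 2 a V(t) + c^2 with V(0) = 0 (drift coefficient is linear in X, diffusion is constant). With a = 7/4, c = 2/5, the solution is
  V(t) = (c^2 / (2 a)) * (exp(2 a t) - 1)
       = ((2/5)^2 / (2*(7/4))) * (exp((7/2) t) - 1)
       = 8*exp(7*t/2)/175 - 8/175.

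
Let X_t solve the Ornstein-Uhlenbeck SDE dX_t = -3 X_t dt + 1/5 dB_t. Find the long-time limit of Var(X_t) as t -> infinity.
lim Var(X_t) = 1/150

The OU SDE dX = -theta X dt + sigma dB admits the integrating factor exp(theta t): d(exp(theta t) X_t) = sigma exp(theta t) dB_t. Integrating from 0 to t gives X_t = x_0 * exp(-theta t) + sigma * int_0^t exp(-theta (t-s)) dB_s for any initial x_0. The Itô integral has variance (by the Itô isometry) sigma^2 * int_0^t exp(-2 theta (t - s)) ds = sigma^2 * (1 - exp(-2 theta t)) / (2 theta), independent of x_0.
With theta = 3, sigma = 1/5:
  Var(X_t) = (1/5)^2 * (1 - exp(-2*3 t)) / (2 * 3) = 1/150 - exp(-6*t)/150.
As t -> infinity, exp(-2*3 t) -> 0, so the stationary variance is sigma^2 / (2 theta) = 1/150.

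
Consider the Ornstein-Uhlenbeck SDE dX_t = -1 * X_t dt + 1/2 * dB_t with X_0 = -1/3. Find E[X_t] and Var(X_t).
E[X_t] = -exp(-t)/3; Var(X_t) = 1/8 - exp(-2*t)/8

The OU SDE dX = -theta X dt + sigma dB admits the integrating factor exp(theta t): d(exp(theta t) X_t) = sigma exp(theta t) dB_t. Integrating from 0 to t:
  X_t = x_0 * exp(-theta t) + sigma * int_0^t exp(-theta (t-s)) dB_s.
The Itô integral has mean 0 and (by the Itô isometry) variance sigma^2 * int_0^t exp(-2 theta (t - s)) ds = sigma^2 * (1 - exp(-2 theta t)) / (2 theta).
With theta = 1, sigma = 1/2, x_0 = -1/3:
  E[X_t] = -1/3 * exp(-1 t) = -exp(-t)/3
  Var(X_t) = (1/2)^2 * (1 - exp(-2*1 t)) / (2 * 1) = 1/8 - exp(-2*t)/8.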